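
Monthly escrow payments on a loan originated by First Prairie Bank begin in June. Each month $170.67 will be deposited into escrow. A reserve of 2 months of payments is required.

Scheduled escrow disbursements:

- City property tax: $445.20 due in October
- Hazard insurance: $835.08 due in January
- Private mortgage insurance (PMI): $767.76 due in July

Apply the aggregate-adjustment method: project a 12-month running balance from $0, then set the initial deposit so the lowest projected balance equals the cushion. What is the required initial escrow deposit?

$1,024.02

Cushion = 2 × $170.67 = $341.34
Trial balance (start $0, +$170.67 each month, − disbursements):
  Jun: +$170.67 → $170.67
  Jul: +$170.67 − $767.76 → -$426.42
  Aug: +$170.67 → -$255.75
  Sep: +$170.67 → -$85.08
  Oct: +$170.67 − $445.20 → -$359.61
  Nov: +$170.67 → -$188.94
  Dec: +$170.67 → -$18.27
  Jan: +$170.67 − $835.08 → -$682.68
  Feb: +$170.67 → -$512.01
  Mar: +$170.67 → -$341.34
  Apr: +$170.67 → -$170.67
  May: +$170.67 → $0.00
Lowest trial balance = -$682.68 (Jan)
Initial deposit = cushion − low point = $341.34 − (-$682.68) = $1,024.02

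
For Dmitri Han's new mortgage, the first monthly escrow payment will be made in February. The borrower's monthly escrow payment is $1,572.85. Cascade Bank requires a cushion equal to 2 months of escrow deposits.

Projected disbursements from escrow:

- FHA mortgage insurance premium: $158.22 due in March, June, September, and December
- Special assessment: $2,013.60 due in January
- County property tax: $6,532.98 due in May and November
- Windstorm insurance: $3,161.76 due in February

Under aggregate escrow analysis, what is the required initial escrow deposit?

Cushion = 2 × $1,572.85 = $3,145.70
Trial balance (start $0, +$1,572.85 each month, − disbursements):
  Feb: +$1,572.85 − $3,161.76 → -$1,588.91
  Mar: +$1,572.85 − $158.22 → -$174.28
  Apr: +$1,572.85 → $1,398.57
  May: +$1,572.85 − $6,532.98 → -$3,561.56
  Jun: +$1,572.85 − $158.22 → -$2,146.93
  Jul: +$1,572.85 → -$574.08
  Aug: +$1,572.85 → $998.77
  Sep: +$1,572.85 − $158.22 → $2,413.40
  Oct: +$1,572.85 → $3,986.25
  Nov: +$1,572.85 − $6,532.98 → -$973.88
  Dec: +$1,572.85 − $158.22 → $440.75
  Jan: +$1,572.85 − $2,013.60 → $0.00
Lowest trial balance = -$3,561.56 (May)
Initial deposit = cushion − low point = $3,145.70 − (-$3,561.56) = $6,707.26

$6,707.26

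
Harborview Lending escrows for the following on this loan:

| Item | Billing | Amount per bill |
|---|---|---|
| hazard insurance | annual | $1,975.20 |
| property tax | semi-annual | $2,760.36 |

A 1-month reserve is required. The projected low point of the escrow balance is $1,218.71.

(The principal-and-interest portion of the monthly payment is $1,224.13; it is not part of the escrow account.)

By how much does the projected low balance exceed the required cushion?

$594.05

Hazard insurance — $1,975.20 annually
Property tax — $2,760.36 × 2 = $5,520.72 annually
Annual escrow total = $7,495.92
Monthly escrow = $7,495.92 ÷ 12 = $624.66
Required cushion = 1 × $624.66 = $624.66
Surplus = $1,218.71 − $624.66 = $594.05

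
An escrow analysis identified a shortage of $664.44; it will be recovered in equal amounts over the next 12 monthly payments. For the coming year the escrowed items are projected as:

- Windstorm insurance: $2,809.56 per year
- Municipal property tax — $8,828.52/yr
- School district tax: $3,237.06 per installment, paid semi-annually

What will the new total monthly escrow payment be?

$1,564.72

Windstorm insurance — $2,809.56/yr
Municipal property tax — $8,828.52/yr
School district tax — $3,237.06 × 2 = $6,474.12/yr
Combined annual = $18,112.20
Monthly = $18,112.20 / 12 = $1,509.35
Shortage per month = $664.44 ÷ 12 = $55.37
Adjusted monthly = $1,509.35 + $55.37 = $1,564.72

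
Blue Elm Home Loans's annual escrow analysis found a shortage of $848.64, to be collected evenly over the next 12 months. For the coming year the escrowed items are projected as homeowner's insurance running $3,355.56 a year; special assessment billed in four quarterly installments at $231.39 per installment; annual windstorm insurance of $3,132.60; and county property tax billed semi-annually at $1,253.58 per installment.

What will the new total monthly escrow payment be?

$897.46

Homeowner's insurance = $3,355.56 annually
Special assessment = $231.39 × 4 = $925.56 annually
Windstorm insurance = $3,132.60 annually
County property tax = $1,253.58 × 2 = $2,507.16 annually
Combined annual = $3,355.56 + $925.56 + $3,132.60 + $2,507.16 = $9,920.88
Base monthly escrow = $9,920.88 / 12 = $826.74
Monthly shortage recovery: $848.64 ÷ 12 = $70.72
Adjusted monthly = $826.74 + $70.72 = $897.46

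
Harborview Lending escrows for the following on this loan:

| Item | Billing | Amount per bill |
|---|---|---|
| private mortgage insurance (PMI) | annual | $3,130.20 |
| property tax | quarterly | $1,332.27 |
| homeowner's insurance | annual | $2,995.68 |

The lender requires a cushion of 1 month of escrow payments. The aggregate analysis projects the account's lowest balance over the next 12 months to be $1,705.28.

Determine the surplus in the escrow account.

Private mortgage insurance (PMI) = $3,130.20 annually
Property tax = $1,332.27 × 4 = $5,329.08 annually
Homeowner's insurance = $2,995.68 annually
Yearly total = $11,454.96
Monthly = $11,454.96 / 12 = $954.58
Required reserve = 1 × $954.58 = $954.58
Excess over cushion: $1,705.28 − $954.58 = $750.70

$750.70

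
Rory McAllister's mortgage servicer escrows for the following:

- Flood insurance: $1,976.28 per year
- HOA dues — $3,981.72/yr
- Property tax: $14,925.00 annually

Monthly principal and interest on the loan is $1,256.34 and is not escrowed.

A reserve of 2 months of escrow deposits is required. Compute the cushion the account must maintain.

$3,480.50

Flood insurance: $1,976.28
HOA dues: $3,981.72
Property tax: $14,925.00
Annual escrow total = $1,976.28 + $3,981.72 + $14,925.00 = $20,883.00
Per month = $20,883.00 / 12 = $1,740.25
Cushion = 2 × $1,740.25 = $3,480.50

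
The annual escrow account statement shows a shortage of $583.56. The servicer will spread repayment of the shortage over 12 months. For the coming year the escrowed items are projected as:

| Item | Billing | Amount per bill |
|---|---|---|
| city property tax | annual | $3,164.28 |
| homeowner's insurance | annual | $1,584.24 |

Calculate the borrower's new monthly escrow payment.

$444.34

City property tax — $3,164.28 annually
Homeowner's insurance — $1,584.24 annually
Yearly total = $4,748.52
Base monthly escrow = $4,748.52 / 12 = $395.71
Monthly shortage recovery: $583.56 / 12 = $48.63
Adjusted monthly = $395.71 + $48.63 = $444.34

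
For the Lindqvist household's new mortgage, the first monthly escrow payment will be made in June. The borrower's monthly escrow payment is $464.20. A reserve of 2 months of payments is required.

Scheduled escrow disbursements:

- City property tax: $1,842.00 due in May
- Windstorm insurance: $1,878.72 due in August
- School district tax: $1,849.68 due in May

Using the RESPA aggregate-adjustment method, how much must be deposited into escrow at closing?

$1,414.52

Cushion = 2 × $464.20 = $928.40
Trial balance (start $0, +$464.20 each month, − disbursements):
  Jun: +$464.20 → $464.20
  Jul: +$464.20 → $928.40
  Aug: +$464.20 − $1,878.72 → -$486.12
  Sep: +$464.20 → -$21.92
  Oct: +$464.20 → $442.28
  Nov: +$464.20 → $906.48
  Dec: +$464.20 → $1,370.68
  Jan: +$464.20 → $1,834.88
  Feb: +$464.20 → $2,299.08
  Mar: +$464.20 → $2,763.28
  Apr: +$464.20 → $3,227.48
  May: +$464.20 − $3,691.68 → $0.00
Lowest trial balance = -$486.12 (Aug)
Initial deposit = cushion − low point = $928.40 − (-$486.12) = $1,414.52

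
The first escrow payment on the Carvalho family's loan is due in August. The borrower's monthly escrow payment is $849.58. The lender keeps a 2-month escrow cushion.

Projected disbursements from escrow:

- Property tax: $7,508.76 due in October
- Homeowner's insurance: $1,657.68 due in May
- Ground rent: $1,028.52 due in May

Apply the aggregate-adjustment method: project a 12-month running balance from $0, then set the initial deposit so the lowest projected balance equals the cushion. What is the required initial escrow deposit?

$6,659.18

Cushion = 2 × $849.58 = $1,699.16
Trial balance (start $0, +$849.58 each month, − disbursements):
  Aug: +$849.58 → $849.58
  Sep: +$849.58 → $1,699.16
  Oct: +$849.58 − $7,508.76 → -$4,960.02
  Nov: +$849.58 → -$4,110.44
  Dec: +$849.58 → -$3,260.86
  Jan: +$849.58 → -$2,411.28
  Feb: +$849.58 → -$1,561.70
  Mar: +$849.58 → -$712.12
  Apr: +$849.58 → $137.46
  May: +$849.58 − $2,686.20 → -$1,699.16
  Jun: +$849.58 → -$849.58
  Jul: +$849.58 → $0.00
Lowest trial balance = -$4,960.02 (Oct)
Initial deposit = cushion − low point = $1,699.16 − (-$4,960.02) = $6,659.18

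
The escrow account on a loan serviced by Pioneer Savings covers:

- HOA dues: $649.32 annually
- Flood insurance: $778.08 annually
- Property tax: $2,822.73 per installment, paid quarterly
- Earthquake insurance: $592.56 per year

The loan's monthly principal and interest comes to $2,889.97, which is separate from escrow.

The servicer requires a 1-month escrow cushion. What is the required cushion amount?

HOA dues = $649.32 per year
Flood insurance = $778.08 per year
Property tax = $2,822.73 × 4 = $11,290.92 per year
Earthquake insurance = $592.56 per year
Total annual escrow = $649.32 + $778.08 + $11,290.92 + $592.56 = $13,310.88
Per month = $13,310.88 ÷ 12 = $1,109.24
Cushion = 1 × $1,109.24 = $1,109.24

$1,109.24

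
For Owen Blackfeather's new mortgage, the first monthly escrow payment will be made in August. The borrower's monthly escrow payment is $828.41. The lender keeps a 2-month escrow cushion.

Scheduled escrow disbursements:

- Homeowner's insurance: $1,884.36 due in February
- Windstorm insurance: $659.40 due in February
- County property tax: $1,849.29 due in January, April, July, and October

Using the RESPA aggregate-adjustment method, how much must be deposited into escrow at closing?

$2,292.76

Cushion = 2 × $828.41 = $1,656.82
Trial balance (start $0, +$828.41 each month, − disbursements):
  Aug: +$828.41 → $828.41
  Sep: +$828.41 → $1,656.82
  Oct: +$828.41 − $1,849.29 → $635.94
  Nov: +$828.41 → $1,464.35
  Dec: +$828.41 → $2,292.76
  Jan: +$828.41 − $1,849.29 → $1,271.88
  Feb: +$828.41 − $2,543.76 → -$443.47
  Mar: +$828.41 → $384.94
  Apr: +$828.41 − $1,849.29 → -$635.94
  May: +$828.41 → $192.47
  Jun: +$828.41 → $1,020.88
  Jul: +$828.41 − $1,849.29 → $0.00
Lowest trial balance = -$635.94 (Apr)
Initial deposit = cushion − low point = $1,656.82 − (-$635.94) = $2,292.76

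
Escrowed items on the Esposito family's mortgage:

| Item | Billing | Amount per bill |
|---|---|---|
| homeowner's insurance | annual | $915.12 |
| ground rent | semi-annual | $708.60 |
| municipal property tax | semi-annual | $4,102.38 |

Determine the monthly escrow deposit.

$878.09

Homeowner's insurance: $915.12 per year
Ground rent: $708.60 × 2 = $1,417.20 per year
Municipal property tax: $4,102.38 × 2 = $8,204.76 per year
Annual escrow total = $915.12 + $1,417.20 + $8,204.76 = $10,537.08
Monthly = $10,537.08 / 12 = $878.09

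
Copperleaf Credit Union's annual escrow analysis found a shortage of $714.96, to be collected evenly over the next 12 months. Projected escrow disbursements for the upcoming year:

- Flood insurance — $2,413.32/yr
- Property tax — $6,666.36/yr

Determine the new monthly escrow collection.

Flood insurance = $2,413.32 annually
Property tax = $6,666.36 annually
Yearly total = $2,413.32 + $6,666.36 = $9,079.68
Base monthly escrow = $9,079.68 / 12 = $756.64
Shortage spread = $714.96 / 12 = $59.58/mo
New monthly escrow = $756.64 + $59.58 = $816.22

$816.22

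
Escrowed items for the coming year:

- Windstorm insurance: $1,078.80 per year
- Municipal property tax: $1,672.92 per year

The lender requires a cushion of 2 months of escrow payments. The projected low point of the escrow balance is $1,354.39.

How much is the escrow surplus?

Windstorm insurance = $1,078.80/yr
Municipal property tax = $1,672.92/yr
Annual escrow total = $1,078.80 + $1,672.92 = $2,751.72
Monthly = $2,751.72 ÷ 12 = $229.31
Cushion = 2 × $229.31 = $458.62
Surplus = $1,354.39 − $458.62 = $895.77

$895.77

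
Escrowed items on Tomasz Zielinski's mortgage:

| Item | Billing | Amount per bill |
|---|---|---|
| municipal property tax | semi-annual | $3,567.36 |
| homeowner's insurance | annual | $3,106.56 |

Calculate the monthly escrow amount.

Municipal property tax = $3,567.36 × 2 = $7,134.72 per year
Homeowner's insurance = $3,106.56 per year
Combined annual = $10,241.28
Per month = $10,241.28 ÷ 12 = $853.44

$853.44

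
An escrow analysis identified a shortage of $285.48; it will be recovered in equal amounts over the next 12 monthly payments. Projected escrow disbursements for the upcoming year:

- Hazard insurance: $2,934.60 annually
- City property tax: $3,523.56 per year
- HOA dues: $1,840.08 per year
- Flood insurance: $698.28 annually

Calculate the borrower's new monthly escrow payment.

$773.50

Hazard insurance = $2,934.60 annually
City property tax = $3,523.56 annually
HOA dues = $1,840.08 annually
Flood insurance = $698.28 annually
Annual escrow total = $2,934.60 + $3,523.56 + $1,840.08 + $698.28 = $8,996.52
Base monthly escrow = $8,996.52 / 12 = $749.71
Monthly shortage recovery: $285.48 / 12 = $23.79
New monthly escrow = $749.71 + $23.79 = $773.50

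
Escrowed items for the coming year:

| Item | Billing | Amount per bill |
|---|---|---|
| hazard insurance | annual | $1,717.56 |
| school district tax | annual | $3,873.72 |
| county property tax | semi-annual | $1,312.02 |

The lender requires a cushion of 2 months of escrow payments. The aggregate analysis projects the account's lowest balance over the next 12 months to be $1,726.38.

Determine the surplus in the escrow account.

$357.16

Hazard insurance: $1,717.56 per year
School district tax: $3,873.72 per year
County property tax: $1,312.02 × 2 = $2,624.04 per year
Total annual escrow = $1,717.56 + $3,873.72 + $2,624.04 = $8,215.32
Monthly escrow = $8,215.32 / 12 = $684.61
Required reserve = 2 × $684.61 = $1,369.22
Excess over cushion: $1,726.38 − $1,369.22 = $357.16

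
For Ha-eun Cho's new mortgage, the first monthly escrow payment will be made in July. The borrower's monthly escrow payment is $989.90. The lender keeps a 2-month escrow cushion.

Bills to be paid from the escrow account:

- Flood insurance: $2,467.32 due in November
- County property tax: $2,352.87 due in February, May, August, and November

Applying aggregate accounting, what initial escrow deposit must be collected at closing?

$4,203.36

Cushion = 2 × $989.90 = $1,979.80
Trial balance (start $0, +$989.90 each month, − disbursements):
  Jul: +$989.90 → $989.90
  Aug: +$989.90 − $2,352.87 → -$373.07
  Sep: +$989.90 → $616.83
  Oct: +$989.90 → $1,606.73
  Nov: +$989.90 − $4,820.19 → -$2,223.56
  Dec: +$989.90 → -$1,233.66
  Jan: +$989.90 → -$243.76
  Feb: +$989.90 − $2,352.87 → -$1,606.73
  Mar: +$989.90 → -$616.83
  Apr: +$989.90 → $373.07
  May: +$989.90 − $2,352.87 → -$989.90
  Jun: +$989.90 → $0.00
Lowest trial balance = -$2,223.56 (Nov)
Initial deposit = cushion − low point = $1,979.80 − (-$2,223.56) = $4,203.36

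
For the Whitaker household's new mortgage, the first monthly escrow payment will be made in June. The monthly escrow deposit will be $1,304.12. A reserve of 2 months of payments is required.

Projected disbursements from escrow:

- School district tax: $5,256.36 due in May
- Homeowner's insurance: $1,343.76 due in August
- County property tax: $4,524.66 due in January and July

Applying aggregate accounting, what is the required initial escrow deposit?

Cushion = 2 × $1,304.12 = $2,608.24
Trial balance (start $0, +$1,304.12 each month, − disbursements):
  Jun: +$1,304.12 → $1,304.12
  Jul: +$1,304.12 − $4,524.66 → -$1,916.42
  Aug: +$1,304.12 − $1,343.76 → -$1,956.06
  Sep: +$1,304.12 → -$651.94
  Oct: +$1,304.12 → $652.18
  Nov: +$1,304.12 → $1,956.30
  Dec: +$1,304.12 → $3,260.42
  Jan: +$1,304.12 − $4,524.66 → $39.88
  Feb: +$1,304.12 → $1,344.00
  Mar: +$1,304.12 → $2,648.12
  Apr: +$1,304.12 → $3,952.24
  May: +$1,304.12 − $5,256.36 → $0.00
Lowest trial balance = -$1,956.06 (Aug)
Initial deposit = cushion − low point = $2,608.24 − (-$1,956.06) = $4,564.30

$4,564.30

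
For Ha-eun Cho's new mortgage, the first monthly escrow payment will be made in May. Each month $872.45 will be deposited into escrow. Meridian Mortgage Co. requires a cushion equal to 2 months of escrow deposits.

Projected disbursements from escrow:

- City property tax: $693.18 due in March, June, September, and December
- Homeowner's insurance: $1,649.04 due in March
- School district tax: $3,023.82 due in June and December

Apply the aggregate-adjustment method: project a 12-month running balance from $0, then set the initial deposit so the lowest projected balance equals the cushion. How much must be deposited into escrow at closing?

$3,717.00

Cushion = 2 × $872.45 = $1,744.90
Trial balance (start $0, +$872.45 each month, − disbursements):
  May: +$872.45 → $872.45
  Jun: +$872.45 − $3,717.00 → -$1,972.10
  Jul: +$872.45 → -$1,099.65
  Aug: +$872.45 → -$227.20
  Sep: +$872.45 − $693.18 → -$47.93
  Oct: +$872.45 → $824.52
  Nov: +$872.45 → $1,696.97
  Dec: +$872.45 − $3,717.00 → -$1,147.58
  Jan: +$872.45 → -$275.13
  Feb: +$872.45 → $597.32
  Mar: +$872.45 − $2,342.22 → -$872.45
  Apr: +$872.45 → $0.00
Lowest trial balance = -$1,972.10 (Jun)
Initial deposit = cushion − low point = $1,744.90 − (-$1,972.10) = $3,717.00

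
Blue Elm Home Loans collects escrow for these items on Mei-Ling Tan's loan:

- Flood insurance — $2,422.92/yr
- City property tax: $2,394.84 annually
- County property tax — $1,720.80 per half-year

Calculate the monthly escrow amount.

$688.28

Flood insurance: $2,422.92
City property tax: $2,394.84
County property tax: $1,720.80 × 2 = $3,441.60
Total annual escrow = $2,422.92 + $2,394.84 + $3,441.60 = $8,259.36
Per month = $8,259.36 / 12 = $688.28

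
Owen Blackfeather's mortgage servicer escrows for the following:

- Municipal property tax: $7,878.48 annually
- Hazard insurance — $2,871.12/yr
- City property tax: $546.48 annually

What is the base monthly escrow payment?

Municipal property tax: $7,878.48
Hazard insurance: $2,871.12
City property tax: $546.48
Annual escrow total = $11,296.08
Base monthly escrow = $11,296.08 ÷ 12 = $941.34

$941.34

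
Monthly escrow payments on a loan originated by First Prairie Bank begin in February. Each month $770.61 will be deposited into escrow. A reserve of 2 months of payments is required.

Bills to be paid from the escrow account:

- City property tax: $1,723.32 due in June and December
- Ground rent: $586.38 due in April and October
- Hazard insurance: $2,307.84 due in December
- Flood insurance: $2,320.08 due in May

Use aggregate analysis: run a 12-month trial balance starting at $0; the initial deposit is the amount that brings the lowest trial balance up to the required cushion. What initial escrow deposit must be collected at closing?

Cushion = 2 × $770.61 = $1,541.22
Trial balance (start $0, +$770.61 each month, − disbursements):
  Feb: +$770.61 → $770.61
  Mar: +$770.61 → $1,541.22
  Apr: +$770.61 − $586.38 → $1,725.45
  May: +$770.61 − $2,320.08 → $175.98
  Jun: +$770.61 − $1,723.32 → -$776.73
  Jul: +$770.61 → -$6.12
  Aug: +$770.61 → $764.49
  Sep: +$770.61 → $1,535.10
  Oct: +$770.61 − $586.38 → $1,719.33
  Nov: +$770.61 → $2,489.94
  Dec: +$770.61 − $4,031.16 → -$770.61
  Jan: +$770.61 → $0.00
Lowest trial balance = -$776.73 (Jun)
Initial deposit = cushion − low point = $1,541.22 − (-$776.73) = $2,317.95

$2,317.95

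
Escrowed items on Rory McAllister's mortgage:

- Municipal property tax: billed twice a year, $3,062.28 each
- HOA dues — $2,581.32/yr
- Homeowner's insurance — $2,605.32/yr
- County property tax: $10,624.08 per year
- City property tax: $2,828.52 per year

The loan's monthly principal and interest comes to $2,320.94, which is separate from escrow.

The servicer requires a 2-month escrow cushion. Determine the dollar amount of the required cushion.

Municipal property tax: $3,062.28 × 2 = $6,124.56 per year
HOA dues: $2,581.32 per year
Homeowner's insurance: $2,605.32 per year
County property tax: $10,624.08 per year
City property tax: $2,828.52 per year
Combined annual = $6,124.56 + $2,581.32 + $2,605.32 + $10,624.08 + $2,828.52 = $24,763.80
Monthly escrow = $24,763.80 ÷ 12 = $2,063.65
Reserve = 2 × $2,063.65 = $4,127.30

$4,127.30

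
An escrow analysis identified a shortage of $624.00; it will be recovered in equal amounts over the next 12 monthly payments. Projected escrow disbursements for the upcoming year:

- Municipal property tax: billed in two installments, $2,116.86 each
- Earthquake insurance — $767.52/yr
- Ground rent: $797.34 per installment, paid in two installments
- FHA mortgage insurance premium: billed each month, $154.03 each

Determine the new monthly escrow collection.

$755.69

Municipal property tax — $2,116.86 × 2 = $4,233.72 per year
Earthquake insurance — $767.52 per year
Ground rent — $797.34 × 2 = $1,594.68 per year
FHA mortgage insurance premium — $154.03 × 12 = $1,848.36 per year
Total annual escrow = $4,233.72 + $767.52 + $1,594.68 + $1,848.36 = $8,444.28
Monthly = $8,444.28 / 12 = $703.69
Shortage per month = $624.00 ÷ 12 = $52.00
New monthly escrow = $703.69 + $52.00 = $755.69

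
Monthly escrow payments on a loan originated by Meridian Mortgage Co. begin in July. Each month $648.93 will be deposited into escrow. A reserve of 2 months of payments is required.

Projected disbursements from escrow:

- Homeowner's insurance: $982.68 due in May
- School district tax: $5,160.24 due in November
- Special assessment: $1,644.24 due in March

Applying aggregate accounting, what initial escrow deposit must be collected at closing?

Cushion = 2 × $648.93 = $1,297.86
Trial balance (start $0, +$648.93 each month, − disbursements):
  Jul: +$648.93 → $648.93
  Aug: +$648.93 → $1,297.86
  Sep: +$648.93 → $1,946.79
  Oct: +$648.93 → $2,595.72
  Nov: +$648.93 − $5,160.24 → -$1,915.59
  Dec: +$648.93 → -$1,266.66
  Jan: +$648.93 → -$617.73
  Feb: +$648.93 → $31.20
  Mar: +$648.93 − $1,644.24 → -$964.11
  Apr: +$648.93 → -$315.18
  May: +$648.93 − $982.68 → -$648.93
  Jun: +$648.93 → $0.00
Lowest trial balance = -$1,915.59 (Nov)
Initial deposit = cushion − low point = $1,297.86 − (-$1,915.59) = $3,213.45

$3,213.45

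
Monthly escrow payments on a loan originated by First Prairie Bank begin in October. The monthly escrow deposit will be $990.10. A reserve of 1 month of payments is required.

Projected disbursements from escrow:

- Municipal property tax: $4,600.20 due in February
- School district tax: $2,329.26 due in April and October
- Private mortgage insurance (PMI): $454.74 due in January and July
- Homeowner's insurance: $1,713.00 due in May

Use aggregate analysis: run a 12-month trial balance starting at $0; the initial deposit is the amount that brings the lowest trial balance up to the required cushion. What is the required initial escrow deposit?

$4,495.76

Cushion = 1 × $990.10 = $990.10
Trial balance (start $0, +$990.10 each month, − disbursements):
  Oct: +$990.10 − $2,329.26 → -$1,339.16
  Nov: +$990.10 → -$349.06
  Dec: +$990.10 → $641.04
  Jan: +$990.10 − $454.74 → $1,176.40
  Feb: +$990.10 − $4,600.20 → -$2,433.70
  Mar: +$990.10 → -$1,443.60
  Apr: +$990.10 − $2,329.26 → -$2,782.76
  May: +$990.10 − $1,713.00 → -$3,505.66
  Jun: +$990.10 → -$2,515.56
  Jul: +$990.10 − $454.74 → -$1,980.20
  Aug: +$990.10 → -$990.10
  Sep: +$990.10 → $0.00
Lowest trial balance = -$3,505.66 (May)
Initial deposit = cushion − low point = $990.10 − (-$3,505.66) = $4,495.76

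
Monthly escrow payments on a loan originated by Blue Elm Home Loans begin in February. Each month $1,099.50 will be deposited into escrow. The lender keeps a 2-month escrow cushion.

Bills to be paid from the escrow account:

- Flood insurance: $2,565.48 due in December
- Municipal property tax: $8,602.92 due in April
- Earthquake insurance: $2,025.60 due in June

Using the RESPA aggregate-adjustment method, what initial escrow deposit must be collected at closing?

$7,503.42

Cushion = 2 × $1,099.50 = $2,199.00
Trial balance (start $0, +$1,099.50 each month, − disbursements):
  Feb: +$1,099.50 → $1,099.50
  Mar: +$1,099.50 → $2,199.00
  Apr: +$1,099.50 − $8,602.92 → -$5,304.42
  May: +$1,099.50 → -$4,204.92
  Jun: +$1,099.50 − $2,025.60 → -$5,131.02
  Jul: +$1,099.50 → -$4,031.52
  Aug: +$1,099.50 → -$2,932.02
  Sep: +$1,099.50 → -$1,832.52
  Oct: +$1,099.50 → -$733.02
  Nov: +$1,099.50 → $366.48
  Dec: +$1,099.50 − $2,565.48 → -$1,099.50
  Jan: +$1,099.50 → $0.00
Lowest trial balance = -$5,304.42 (Apr)
Initial deposit = cushion − low point = $2,199.00 − (-$5,304.42) = $7,503.42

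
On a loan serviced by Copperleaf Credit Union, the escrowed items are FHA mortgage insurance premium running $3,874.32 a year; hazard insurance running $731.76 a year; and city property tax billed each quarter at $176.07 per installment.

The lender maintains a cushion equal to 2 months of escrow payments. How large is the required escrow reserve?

$885.06

FHA mortgage insurance premium — $3,874.32/yr
Hazard insurance — $731.76/yr
City property tax — $176.07 × 4 = $704.28/yr
Total annual escrow = $5,310.36
Per month = $5,310.36 ÷ 12 = $442.53
Reserve = 2 × $442.53 = $885.06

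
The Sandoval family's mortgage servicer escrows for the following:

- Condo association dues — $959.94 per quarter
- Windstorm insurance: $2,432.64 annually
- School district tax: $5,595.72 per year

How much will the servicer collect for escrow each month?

Condo association dues = $959.94 × 4 = $3,839.76/yr
Windstorm insurance = $2,432.64/yr
School district tax = $5,595.72/yr
Total annual escrow = $11,868.12
Monthly escrow = $11,868.12 / 12 = $989.01

$989.01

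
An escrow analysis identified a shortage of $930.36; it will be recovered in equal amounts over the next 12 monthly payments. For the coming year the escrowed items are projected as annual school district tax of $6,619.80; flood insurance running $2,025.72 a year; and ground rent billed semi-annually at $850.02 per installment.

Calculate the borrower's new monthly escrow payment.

School district tax = $6,619.80/yr
Flood insurance = $2,025.72/yr
Ground rent = $850.02 × 2 = $1,700.04/yr
Total per year = $10,345.56
Per month = $10,345.56 ÷ 12 = $862.13
Shortage per month = $930.36 / 12 = $77.53
Adjusted monthly = $862.13 + $77.53 = $939.66

$939.66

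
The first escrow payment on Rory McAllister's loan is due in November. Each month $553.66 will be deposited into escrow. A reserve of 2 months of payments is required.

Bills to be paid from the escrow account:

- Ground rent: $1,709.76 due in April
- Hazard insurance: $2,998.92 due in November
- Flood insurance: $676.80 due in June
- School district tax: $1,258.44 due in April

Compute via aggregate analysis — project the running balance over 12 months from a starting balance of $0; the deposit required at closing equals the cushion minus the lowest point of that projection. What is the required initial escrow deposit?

$3,752.48

Cushion = 2 × $553.66 = $1,107.32
Trial balance (start $0, +$553.66 each month, − disbursements):
  Nov: +$553.66 − $2,998.92 → -$2,445.26
  Dec: +$553.66 → -$1,891.60
  Jan: +$553.66 → -$1,337.94
  Feb: +$553.66 → -$784.28
  Mar: +$553.66 → -$230.62
  Apr: +$553.66 − $2,968.20 → -$2,645.16
  May: +$553.66 → -$2,091.50
  Jun: +$553.66 − $676.80 → -$2,214.64
  Jul: +$553.66 → -$1,660.98
  Aug: +$553.66 → -$1,107.32
  Sep: +$553.66 → -$553.66
  Oct: +$553.66 → $0.00
Lowest trial balance = -$2,645.16 (Apr)
Initial deposit = cushion − low point = $1,107.32 − (-$2,645.16) = $3,752.48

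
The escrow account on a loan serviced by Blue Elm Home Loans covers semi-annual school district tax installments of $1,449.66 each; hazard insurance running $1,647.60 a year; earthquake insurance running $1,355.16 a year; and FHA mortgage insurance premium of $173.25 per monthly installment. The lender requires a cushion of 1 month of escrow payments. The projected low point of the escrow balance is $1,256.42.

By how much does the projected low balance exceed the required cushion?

$591.33

School district tax — $1,449.66 × 2 = $2,899.32 per year
Hazard insurance — $1,647.60 per year
Earthquake insurance — $1,355.16 per year
FHA mortgage insurance premium — $173.25 × 12 = $2,079.00 per year
Combined annual = $2,899.32 + $1,647.60 + $1,355.16 + $2,079.00 = $7,981.08
Per month = $7,981.08 / 12 = $665.09
Required cushion = 1 × $665.09 = $665.09
Excess over cushion: $1,256.42 − $665.09 = $591.33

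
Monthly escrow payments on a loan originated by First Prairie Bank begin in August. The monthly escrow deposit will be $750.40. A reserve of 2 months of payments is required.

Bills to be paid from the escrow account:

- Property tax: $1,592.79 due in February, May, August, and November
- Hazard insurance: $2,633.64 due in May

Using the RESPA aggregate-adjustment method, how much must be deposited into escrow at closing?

$3,001.60

Cushion = 2 × $750.40 = $1,500.80
Trial balance (start $0, +$750.40 each month, − disbursements):
  Aug: +$750.40 − $1,592.79 → -$842.39
  Sep: +$750.40 → -$91.99
  Oct: +$750.40 → $658.41
  Nov: +$750.40 − $1,592.79 → -$183.98
  Dec: +$750.40 → $566.42
  Jan: +$750.40 → $1,316.82
  Feb: +$750.40 − $1,592.79 → $474.43
  Mar: +$750.40 → $1,224.83
  Apr: +$750.40 → $1,975.23
  May: +$750.40 − $4,226.43 → -$1,500.80
  Jun: +$750.40 → -$750.40
  Jul: +$750.40 → $0.00
Lowest trial balance = -$1,500.80 (May)
Initial deposit = cushion − low point = $1,500.80 − (-$1,500.80) = $3,001.60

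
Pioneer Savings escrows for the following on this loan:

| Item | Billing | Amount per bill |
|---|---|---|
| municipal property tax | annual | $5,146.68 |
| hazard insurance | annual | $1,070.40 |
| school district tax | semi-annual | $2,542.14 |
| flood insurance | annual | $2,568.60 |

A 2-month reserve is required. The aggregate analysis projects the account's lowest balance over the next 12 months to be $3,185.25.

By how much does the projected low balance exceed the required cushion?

$873.59

Municipal property tax = $5,146.68 annually
Hazard insurance = $1,070.40 annually
School district tax = $2,542.14 × 2 = $5,084.28 annually
Flood insurance = $2,568.60 annually
Annual escrow total = $13,869.96
Base monthly escrow = $13,869.96 / 12 = $1,155.83
Cushion = 2 × $1,155.83 = $2,311.66
Excess over cushion: $3,185.25 − $2,311.66 = $873.59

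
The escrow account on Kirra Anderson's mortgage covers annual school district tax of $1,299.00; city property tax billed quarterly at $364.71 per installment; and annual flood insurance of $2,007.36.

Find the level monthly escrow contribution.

$397.10

School district tax = $1,299.00
City property tax = $364.71 × 4 = $1,458.84
Flood insurance = $2,007.36
Total per year = $4,765.20
Monthly = $4,765.20 ÷ 12 = $397.10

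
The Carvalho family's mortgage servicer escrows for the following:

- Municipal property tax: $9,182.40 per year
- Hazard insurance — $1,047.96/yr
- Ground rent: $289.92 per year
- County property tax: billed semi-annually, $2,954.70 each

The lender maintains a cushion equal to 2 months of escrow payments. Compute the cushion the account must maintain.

Municipal property tax = $9,182.40 per year
Hazard insurance = $1,047.96 per year
Ground rent = $289.92 per year
County property tax = $2,954.70 × 2 = $5,909.40 per year
Combined annual = $9,182.40 + $1,047.96 + $289.92 + $5,909.40 = $16,429.68
Per month = $16,429.68 ÷ 12 = $1,369.14
Cushion = 2 × $1,369.14 = $2,738.28

$2,738.28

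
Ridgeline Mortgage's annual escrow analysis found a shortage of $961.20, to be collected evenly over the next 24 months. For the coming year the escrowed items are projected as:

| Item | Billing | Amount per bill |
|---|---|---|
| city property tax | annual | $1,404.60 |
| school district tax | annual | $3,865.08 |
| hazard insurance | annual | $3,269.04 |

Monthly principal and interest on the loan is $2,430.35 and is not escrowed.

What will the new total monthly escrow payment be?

City property tax — $1,404.60 per year
School district tax — $3,865.08 per year
Hazard insurance — $3,269.04 per year
Yearly total = $1,404.60 + $3,865.08 + $3,269.04 = $8,538.72
Monthly = $8,538.72 / 12 = $711.56
Monthly shortage recovery: $961.20 ÷ 24 = $40.05
New monthly escrow = $711.56 + $40.05 = $751.61

$751.61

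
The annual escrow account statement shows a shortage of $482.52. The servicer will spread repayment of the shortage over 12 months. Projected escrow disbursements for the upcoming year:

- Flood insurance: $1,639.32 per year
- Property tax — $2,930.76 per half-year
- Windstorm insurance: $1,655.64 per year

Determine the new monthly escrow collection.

$803.25

Flood insurance = $1,639.32/yr
Property tax = $2,930.76 × 2 = $5,861.52/yr
Windstorm insurance = $1,655.64/yr
Combined annual = $1,639.32 + $5,861.52 + $1,655.64 = $9,156.48
Per month = $9,156.48 ÷ 12 = $763.04
Shortage spread = $482.52 ÷ 12 = $40.21/mo
New monthly escrow = $763.04 + $40.21 = $803.25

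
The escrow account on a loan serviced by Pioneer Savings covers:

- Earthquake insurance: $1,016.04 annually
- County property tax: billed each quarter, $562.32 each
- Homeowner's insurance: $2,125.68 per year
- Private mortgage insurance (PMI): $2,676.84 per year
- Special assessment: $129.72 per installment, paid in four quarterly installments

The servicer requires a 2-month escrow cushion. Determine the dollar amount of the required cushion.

Earthquake insurance: $1,016.04 annually
County property tax: $562.32 × 4 = $2,249.28 annually
Homeowner's insurance: $2,125.68 annually
Private mortgage insurance (PMI): $2,676.84 annually
Special assessment: $129.72 × 4 = $518.88 annually
Combined annual = $1,016.04 + $2,249.28 + $2,125.68 + $2,676.84 + $518.88 = $8,586.72
Monthly escrow = $8,586.72 / 12 = $715.56
Reserve = 2 × $715.56 = $1,431.12

$1,431.12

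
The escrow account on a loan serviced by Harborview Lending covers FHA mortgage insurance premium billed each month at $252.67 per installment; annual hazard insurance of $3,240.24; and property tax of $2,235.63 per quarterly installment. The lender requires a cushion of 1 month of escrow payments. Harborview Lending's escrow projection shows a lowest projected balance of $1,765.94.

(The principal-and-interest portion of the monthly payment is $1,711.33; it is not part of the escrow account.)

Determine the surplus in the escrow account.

$498.04

FHA mortgage insurance premium: $252.67 × 12 = $3,032.04 per year
Hazard insurance: $3,240.24 per year
Property tax: $2,235.63 × 4 = $8,942.52 per year
Annual escrow total = $3,032.04 + $3,240.24 + $8,942.52 = $15,214.80
Per month = $15,214.80 / 12 = $1,267.90
Cushion = 1 × $1,267.90 = $1,267.90
Surplus = $1,765.94 − $1,267.90 = $498.04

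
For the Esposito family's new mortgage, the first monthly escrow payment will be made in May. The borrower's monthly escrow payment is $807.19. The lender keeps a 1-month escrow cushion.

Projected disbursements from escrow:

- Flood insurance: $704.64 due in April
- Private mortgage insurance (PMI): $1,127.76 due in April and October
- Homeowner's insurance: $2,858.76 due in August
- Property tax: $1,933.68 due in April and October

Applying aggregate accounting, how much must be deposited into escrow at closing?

Cushion = 1 × $807.19 = $807.19
Trial balance (start $0, +$807.19 each month, − disbursements):
  May: +$807.19 → $807.19
  Jun: +$807.19 → $1,614.38
  Jul: +$807.19 → $2,421.57
  Aug: +$807.19 − $2,858.76 → $370.00
  Sep: +$807.19 → $1,177.19
  Oct: +$807.19 − $3,061.44 → -$1,077.06
  Nov: +$807.19 → -$269.87
  Dec: +$807.19 → $537.32
  Jan: +$807.19 → $1,344.51
  Feb: +$807.19 → $2,151.70
  Mar: +$807.19 → $2,958.89
  Apr: +$807.19 − $3,766.08 → $0.00
Lowest trial balance = -$1,077.06 (Oct)
Initial deposit = cushion − low point = $807.19 − (-$1,077.06) = $1,884.25

$1,884.25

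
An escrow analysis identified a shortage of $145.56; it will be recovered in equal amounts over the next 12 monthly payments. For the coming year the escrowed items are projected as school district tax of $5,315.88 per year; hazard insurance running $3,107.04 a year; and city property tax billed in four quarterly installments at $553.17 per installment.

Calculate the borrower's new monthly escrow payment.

$898.43

School district tax — $5,315.88/yr
Hazard insurance — $3,107.04/yr
City property tax — $553.17 × 4 = $2,212.68/yr
Yearly total = $5,315.88 + $3,107.04 + $2,212.68 = $10,635.60
Monthly = $10,635.60 ÷ 12 = $886.30
Shortage per month = $145.56 ÷ 12 = $12.13
Adjusted monthly = $886.30 + $12.13 = $898.43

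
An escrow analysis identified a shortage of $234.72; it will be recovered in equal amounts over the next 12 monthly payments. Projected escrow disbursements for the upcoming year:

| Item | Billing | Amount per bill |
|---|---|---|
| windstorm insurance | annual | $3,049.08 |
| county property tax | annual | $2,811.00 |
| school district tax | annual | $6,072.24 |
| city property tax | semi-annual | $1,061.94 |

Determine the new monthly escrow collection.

Windstorm insurance: $3,049.08/yr
County property tax: $2,811.00/yr
School district tax: $6,072.24/yr
City property tax: $1,061.94 × 2 = $2,123.88/yr
Total annual escrow = $14,056.20
Per month = $14,056.20 / 12 = $1,171.35
Shortage spread = $234.72 / 12 = $19.56/mo
New monthly escrow = $1,171.35 + $19.56 = $1,190.91

$1,190.91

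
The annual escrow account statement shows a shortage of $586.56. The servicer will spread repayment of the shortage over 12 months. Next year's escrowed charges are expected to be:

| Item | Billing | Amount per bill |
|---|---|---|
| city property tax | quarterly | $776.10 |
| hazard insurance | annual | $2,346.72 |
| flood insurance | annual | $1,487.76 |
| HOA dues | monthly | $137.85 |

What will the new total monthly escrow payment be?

City property tax — $776.10 × 4 = $3,104.40
Hazard insurance — $2,346.72
Flood insurance — $1,487.76
HOA dues — $137.85 × 12 = $1,654.20
Total per year = $3,104.40 + $2,346.72 + $1,487.76 + $1,654.20 = $8,593.08
Monthly = $8,593.08 ÷ 12 = $716.09
Monthly shortage recovery: $586.56 / 12 = $48.88
New monthly escrow = $716.09 + $48.88 = $764.97

$764.97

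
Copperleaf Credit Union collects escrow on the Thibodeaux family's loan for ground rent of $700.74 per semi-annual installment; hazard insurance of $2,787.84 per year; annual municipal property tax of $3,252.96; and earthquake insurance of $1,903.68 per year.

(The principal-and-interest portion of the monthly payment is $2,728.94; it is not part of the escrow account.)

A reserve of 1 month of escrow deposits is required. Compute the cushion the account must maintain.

$778.83

Ground rent — $700.74 × 2 = $1,401.48 per year
Hazard insurance — $2,787.84 per year
Municipal property tax — $3,252.96 per year
Earthquake insurance — $1,903.68 per year
Total per year = $1,401.48 + $2,787.84 + $3,252.96 + $1,903.68 = $9,345.96
Base monthly escrow = $9,345.96 ÷ 12 = $778.83
Cushion = 1 × $778.83 = $778.83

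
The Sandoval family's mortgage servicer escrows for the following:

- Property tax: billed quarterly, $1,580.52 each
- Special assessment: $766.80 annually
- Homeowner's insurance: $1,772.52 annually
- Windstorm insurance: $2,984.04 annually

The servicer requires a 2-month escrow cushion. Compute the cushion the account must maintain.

Property tax: $1,580.52 × 4 = $6,322.08/yr
Special assessment: $766.80/yr
Homeowner's insurance: $1,772.52/yr
Windstorm insurance: $2,984.04/yr
Yearly total = $6,322.08 + $766.80 + $1,772.52 + $2,984.04 = $11,845.44
Base monthly escrow = $11,845.44 / 12 = $987.12
Reserve = 2 × $987.12 = $1,974.24

$1,974.24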